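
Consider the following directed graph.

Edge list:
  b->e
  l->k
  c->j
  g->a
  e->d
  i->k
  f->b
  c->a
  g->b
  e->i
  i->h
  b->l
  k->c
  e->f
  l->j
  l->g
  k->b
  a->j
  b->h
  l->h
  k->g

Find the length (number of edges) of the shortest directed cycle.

For each vertex v, BFS finds the shortest path from v back to v.
The shortest such closed walk is b → l → k → b, length 3.

3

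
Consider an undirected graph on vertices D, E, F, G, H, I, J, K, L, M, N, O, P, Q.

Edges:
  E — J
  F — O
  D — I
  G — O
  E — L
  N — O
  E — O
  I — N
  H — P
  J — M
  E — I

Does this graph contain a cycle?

DFS, tracking each vertex's parent; an edge to a visited non-parent vertex closes a cycle.
Start from G:
visit G (parent –)
  visit O (parent G)
    visit N (parent O)
      N–O: parent, skip
      visit I (parent N)
        I–N: parent, skip
        visit D (parent I)
          D–I: parent, skip
        visit E (parent I)
          visit J (parent E)
            J–E: parent, skip
            visit M (parent J)
              M–J: parent, skip
          E–O: O visited and ≠ parent → cycle
Cycle: O – N – I – E – O.

Yes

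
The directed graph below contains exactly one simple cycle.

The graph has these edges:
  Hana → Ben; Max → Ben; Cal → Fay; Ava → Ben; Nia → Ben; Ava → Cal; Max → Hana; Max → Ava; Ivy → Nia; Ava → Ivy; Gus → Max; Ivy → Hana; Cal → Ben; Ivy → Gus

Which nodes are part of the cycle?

Ava, Gus, Ivy, Max

DFS with gray/black marking from Ava:
Ava gray
  Ben gray
  Ben black
  Ivy gray
    Hana gray
      Hana→Ben: Ben black — skip
    Hana black
    Gus gray
      Max gray
        Max→Ben: Ben black — skip
        Max→Ava: Ava is gray → back edge
Back edge closes the cycle Ava → Ivy → Gus → Max → Ava; its vertices are {Ava, Gus, Ivy, Max}.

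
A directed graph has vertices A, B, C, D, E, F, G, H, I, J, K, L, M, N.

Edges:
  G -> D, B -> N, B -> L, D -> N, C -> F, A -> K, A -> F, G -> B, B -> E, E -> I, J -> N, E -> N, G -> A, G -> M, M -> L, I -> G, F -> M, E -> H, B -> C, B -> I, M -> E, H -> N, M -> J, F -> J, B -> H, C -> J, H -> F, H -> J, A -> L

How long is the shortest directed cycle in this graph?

3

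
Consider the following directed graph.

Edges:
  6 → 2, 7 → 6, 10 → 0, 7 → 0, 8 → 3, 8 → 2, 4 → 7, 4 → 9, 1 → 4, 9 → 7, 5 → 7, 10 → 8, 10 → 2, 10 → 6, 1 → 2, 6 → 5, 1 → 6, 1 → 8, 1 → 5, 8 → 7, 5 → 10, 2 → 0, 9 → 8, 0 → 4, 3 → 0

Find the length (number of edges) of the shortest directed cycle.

3

For each vertex v, BFS finds the shortest path from v back to v.
The shortest such closed walk is 4 → 7 → 0 → 4, length 3.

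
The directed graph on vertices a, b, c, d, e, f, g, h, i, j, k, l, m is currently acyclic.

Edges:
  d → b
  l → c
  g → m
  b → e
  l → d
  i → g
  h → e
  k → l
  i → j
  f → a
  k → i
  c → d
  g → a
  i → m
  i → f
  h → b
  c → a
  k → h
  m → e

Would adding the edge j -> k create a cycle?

Yes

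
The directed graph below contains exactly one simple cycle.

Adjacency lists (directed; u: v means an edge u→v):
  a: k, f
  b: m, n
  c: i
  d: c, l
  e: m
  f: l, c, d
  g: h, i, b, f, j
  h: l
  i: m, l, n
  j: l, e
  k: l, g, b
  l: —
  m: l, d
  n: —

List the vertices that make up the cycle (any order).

DFS with gray/black marking from i:
i gray
  m gray
    l gray
    l black
    d gray
      c gray
        c→i: i is gray → back edge
Back edge closes the cycle i → m → d → c → i; its vertices are {c, d, i, m}.

c, d, i, m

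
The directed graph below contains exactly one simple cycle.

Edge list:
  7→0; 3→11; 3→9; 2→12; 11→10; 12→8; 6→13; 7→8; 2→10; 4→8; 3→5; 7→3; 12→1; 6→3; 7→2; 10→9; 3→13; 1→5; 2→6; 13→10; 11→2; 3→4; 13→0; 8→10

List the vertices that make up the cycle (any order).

2, 3, 6, 11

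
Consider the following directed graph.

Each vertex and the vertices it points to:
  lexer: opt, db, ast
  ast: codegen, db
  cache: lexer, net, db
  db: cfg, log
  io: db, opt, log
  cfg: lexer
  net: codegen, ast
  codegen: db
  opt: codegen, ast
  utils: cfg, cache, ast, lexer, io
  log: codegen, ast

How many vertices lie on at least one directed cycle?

7

A vertex is on a directed cycle iff it belongs to a strongly connected component of size ≥ 2 (or has a self-loop).
The vertices on cycles are {db, ast, cfg, log, opt, lexer, codegen} — 7 in total.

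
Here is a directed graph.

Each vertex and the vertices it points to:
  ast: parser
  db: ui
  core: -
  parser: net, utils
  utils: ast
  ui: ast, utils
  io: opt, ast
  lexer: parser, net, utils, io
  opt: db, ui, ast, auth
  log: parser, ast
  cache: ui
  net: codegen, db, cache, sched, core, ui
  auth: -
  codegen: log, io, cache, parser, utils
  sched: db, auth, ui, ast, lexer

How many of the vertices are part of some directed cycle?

13

A vertex is on a directed cycle iff it belongs to a strongly connected component of size ≥ 2 (or has a self-loop).
The vertices on cycles are {db, io, ui, ast, log, net, opt, cache, lexer, sched, utils, parser, codegen} — 13 in total.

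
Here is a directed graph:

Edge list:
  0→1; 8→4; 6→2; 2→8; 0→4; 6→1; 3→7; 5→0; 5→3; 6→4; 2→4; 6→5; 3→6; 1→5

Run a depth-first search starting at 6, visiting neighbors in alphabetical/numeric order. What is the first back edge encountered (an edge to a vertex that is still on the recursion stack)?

0→1

DFS from 6 (visiting neighbors in alphabetical/numeric order); mark gray on enter, black on exit:
6 gray
  1 gray
    5 gray
      0 gray
        0→1: 1 is gray → back edge
First back edge: 0 → 1.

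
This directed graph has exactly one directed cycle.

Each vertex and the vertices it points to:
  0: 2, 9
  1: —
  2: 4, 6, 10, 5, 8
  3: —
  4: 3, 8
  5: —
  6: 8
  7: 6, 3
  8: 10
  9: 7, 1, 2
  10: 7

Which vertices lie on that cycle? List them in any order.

6, 7, 8, 10

DFS with gray/black marking from 6:
6 gray
  8 gray
    10 gray
      7 gray
        7→6: 6 is gray → back edge
Back edge closes the cycle 6 → 8 → 10 → 7 → 6; its vertices are {6, 7, 8, 10}.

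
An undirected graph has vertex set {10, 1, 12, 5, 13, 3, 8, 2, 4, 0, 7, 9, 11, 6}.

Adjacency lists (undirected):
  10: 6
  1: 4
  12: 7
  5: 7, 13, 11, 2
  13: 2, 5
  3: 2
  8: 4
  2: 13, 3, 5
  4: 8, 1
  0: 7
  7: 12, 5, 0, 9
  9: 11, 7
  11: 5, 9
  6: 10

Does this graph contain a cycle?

Yes

DFS, tracking each vertex's parent; an edge to a visited non-parent vertex closes a cycle.
Start from 0:
visit 0 (parent –)
  visit 7 (parent 0)
    visit 12 (parent 7)
      12–7: parent, skip
    visit 5 (parent 7)
      5–7: parent, skip
      visit 13 (parent 5)
        visit 2 (parent 13)
          2–13: parent, skip
          visit 3 (parent 2)
            3–2: parent, skip
          2–5: 5 visited and ≠ parent → cycle
Cycle: 5 – 13 – 2 – 5.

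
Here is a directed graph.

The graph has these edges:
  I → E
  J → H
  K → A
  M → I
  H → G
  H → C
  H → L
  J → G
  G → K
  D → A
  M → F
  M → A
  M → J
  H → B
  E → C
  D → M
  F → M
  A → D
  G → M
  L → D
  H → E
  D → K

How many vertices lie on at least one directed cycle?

9

A vertex is on a directed cycle iff it belongs to a strongly connected component of size ≥ 2 (or has a self-loop).
The vertices on cycles are {A, D, F, G, H, J, K, L, M} — 9 in total.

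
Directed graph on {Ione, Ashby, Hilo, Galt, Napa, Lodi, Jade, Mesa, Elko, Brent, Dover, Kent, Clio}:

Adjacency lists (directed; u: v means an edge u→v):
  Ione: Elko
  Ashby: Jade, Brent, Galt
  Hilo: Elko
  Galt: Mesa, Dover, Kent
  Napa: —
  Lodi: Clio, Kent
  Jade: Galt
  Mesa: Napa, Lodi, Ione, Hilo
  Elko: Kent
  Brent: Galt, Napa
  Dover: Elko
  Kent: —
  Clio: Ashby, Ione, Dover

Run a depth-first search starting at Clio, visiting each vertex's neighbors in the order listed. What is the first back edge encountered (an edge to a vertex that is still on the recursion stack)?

Lodi->Clio

DFS from Clio (visiting each vertex's neighbors in the order listed); mark gray on enter, black on exit:
Clio gray
  Ashby gray
    Jade gray
      Galt gray
        Mesa gray
          Napa gray
          Napa black
          Lodi gray
            Lodi→Clio: Clio is gray → back edge
First back edge: Lodi → Clio.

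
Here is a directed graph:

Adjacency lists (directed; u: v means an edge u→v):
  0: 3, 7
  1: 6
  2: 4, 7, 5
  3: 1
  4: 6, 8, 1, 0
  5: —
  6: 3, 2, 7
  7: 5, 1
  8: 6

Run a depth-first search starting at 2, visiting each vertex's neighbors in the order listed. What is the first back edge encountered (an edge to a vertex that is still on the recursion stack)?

1→6

DFS from 2 (visiting each vertex's neighbors in the order listed); mark gray on enter, black on exit:
2 gray
  4 gray
    6 gray
      3 gray
        1 gray
          1→6: 6 is gray → back edge
First back edge: 1 → 6.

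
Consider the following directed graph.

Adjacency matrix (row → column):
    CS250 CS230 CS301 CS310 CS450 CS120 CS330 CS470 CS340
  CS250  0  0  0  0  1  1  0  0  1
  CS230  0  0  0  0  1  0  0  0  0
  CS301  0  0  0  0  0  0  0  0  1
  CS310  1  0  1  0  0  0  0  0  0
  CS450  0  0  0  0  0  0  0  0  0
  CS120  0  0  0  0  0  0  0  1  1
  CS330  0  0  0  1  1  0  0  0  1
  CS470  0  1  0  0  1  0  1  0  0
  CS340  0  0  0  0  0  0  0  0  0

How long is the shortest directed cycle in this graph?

For each vertex v, BFS finds the shortest path from v back to v.
The shortest such closed walk is CS120 → CS470 → CS330 → CS310 → CS250 → CS120, length 5.

5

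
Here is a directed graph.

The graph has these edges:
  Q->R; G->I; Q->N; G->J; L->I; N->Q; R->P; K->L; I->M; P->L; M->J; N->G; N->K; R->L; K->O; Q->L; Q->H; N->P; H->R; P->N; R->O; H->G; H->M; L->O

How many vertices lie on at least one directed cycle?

5

A vertex is on a directed cycle iff it belongs to a strongly connected component of size ≥ 2 (or has a self-loop).
The vertices on cycles are {H, N, P, Q, R} — 5 in total.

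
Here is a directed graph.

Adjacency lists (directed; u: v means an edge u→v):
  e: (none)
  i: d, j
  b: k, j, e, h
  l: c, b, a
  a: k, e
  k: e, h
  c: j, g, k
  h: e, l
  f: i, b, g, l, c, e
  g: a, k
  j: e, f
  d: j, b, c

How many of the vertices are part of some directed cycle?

11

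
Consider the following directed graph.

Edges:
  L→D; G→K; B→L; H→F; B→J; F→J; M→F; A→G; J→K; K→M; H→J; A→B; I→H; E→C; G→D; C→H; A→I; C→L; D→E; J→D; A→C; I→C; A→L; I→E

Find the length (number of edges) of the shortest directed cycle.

4

For each vertex v, BFS finds the shortest path from v back to v.
The shortest such closed walk is K → M → F → J → K, length 4.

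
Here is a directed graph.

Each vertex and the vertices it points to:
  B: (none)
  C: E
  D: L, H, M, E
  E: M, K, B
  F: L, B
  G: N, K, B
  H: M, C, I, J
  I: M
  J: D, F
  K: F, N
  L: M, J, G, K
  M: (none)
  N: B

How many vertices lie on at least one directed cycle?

9

A vertex is on a directed cycle iff it belongs to a strongly connected component of size ≥ 2 (or has a self-loop).
The vertices on cycles are {C, D, E, F, G, H, J, K, L} — 9 in total.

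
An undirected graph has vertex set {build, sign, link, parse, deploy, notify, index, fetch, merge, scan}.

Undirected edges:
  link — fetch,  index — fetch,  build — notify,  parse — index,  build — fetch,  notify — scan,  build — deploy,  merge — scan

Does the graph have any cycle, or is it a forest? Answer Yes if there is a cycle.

No

DFS, tracking each vertex's parent; an edge to a visited non-parent vertex closes a cycle.
Start from link:
visit link (parent –)
  visit fetch (parent link)
    visit index (parent fetch)
      visit parse (parent index)
        parse–index: parent, skip
      index–fetch: parent, skip
    visit build (parent fetch)
      visit notify (parent build)
        visit scan (parent notify)
          scan–notify: parent, skip
          visit merge (parent scan)
            merge–scan: parent, skip
        notify–build: parent, skip
      visit deploy (parent build)
        deploy–build: parent, skip
      build–fetch: parent, skip
    fetch–link: parent, skip
visit sign (parent –)
No non-parent visited neighbor found — the graph is a forest.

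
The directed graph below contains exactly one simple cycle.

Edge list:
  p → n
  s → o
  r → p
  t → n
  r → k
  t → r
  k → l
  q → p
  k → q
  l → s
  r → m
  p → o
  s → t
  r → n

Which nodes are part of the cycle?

k, l, r, s, t

DFS with gray/black marking from r:
r gray
  n gray
  n black
  k gray
    l gray
      s gray
        o gray
        o black
        t gray
          t→r: r is gray → back edge
Back edge closes the cycle r → k → l → s → t → r; its vertices are {k, l, r, s, t}.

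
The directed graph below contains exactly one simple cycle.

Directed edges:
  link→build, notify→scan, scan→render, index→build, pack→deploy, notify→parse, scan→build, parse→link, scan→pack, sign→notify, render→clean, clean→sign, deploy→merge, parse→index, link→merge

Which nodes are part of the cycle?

scan, sign, clean, notify, render

DFS with gray/black marking from notify:
notify gray
  parse gray
    link gray
      build gray
      build black
      merge gray
      merge black
    link black
    index gray
      index→build: build black — skip
    index black
  parse black
  scan gray
    pack gray
      deploy gray
        deploy→merge: merge black — skip
      deploy black
    pack black
    scan→build: build black — skip
    render gray
      clean gray
        sign gray
          sign→notify: notify is gray → back edge
Back edge closes the cycle notify → scan → render → clean → sign → notify; its vertices are {scan, sign, clean, notify, render}.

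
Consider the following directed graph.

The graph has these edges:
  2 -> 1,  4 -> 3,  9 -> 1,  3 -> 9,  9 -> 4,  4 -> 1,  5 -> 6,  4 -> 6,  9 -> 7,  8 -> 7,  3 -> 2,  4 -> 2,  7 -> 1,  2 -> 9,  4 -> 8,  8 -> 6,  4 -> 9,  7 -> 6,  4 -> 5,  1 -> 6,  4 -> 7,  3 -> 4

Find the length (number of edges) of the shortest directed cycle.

For each vertex v, BFS finds the shortest path from v back to v.
The shortest such closed walk is 9 → 4 → 9, length 2.

2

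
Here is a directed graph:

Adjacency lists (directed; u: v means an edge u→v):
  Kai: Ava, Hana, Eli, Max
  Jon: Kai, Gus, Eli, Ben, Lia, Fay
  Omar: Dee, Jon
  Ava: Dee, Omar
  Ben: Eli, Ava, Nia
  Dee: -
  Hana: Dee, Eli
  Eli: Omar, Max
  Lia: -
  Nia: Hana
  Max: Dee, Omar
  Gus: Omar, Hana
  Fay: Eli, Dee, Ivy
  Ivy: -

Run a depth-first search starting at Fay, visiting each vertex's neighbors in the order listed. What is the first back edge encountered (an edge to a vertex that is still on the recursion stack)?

Ava->Omar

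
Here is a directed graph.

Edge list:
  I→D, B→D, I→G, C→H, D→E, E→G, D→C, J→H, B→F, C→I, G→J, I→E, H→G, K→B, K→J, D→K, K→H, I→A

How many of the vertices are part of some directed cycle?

8

A vertex is on a directed cycle iff it belongs to a strongly connected component of size ≥ 2 (or has a self-loop).
The vertices on cycles are {B, C, D, G, H, I, J, K} — 8 in total.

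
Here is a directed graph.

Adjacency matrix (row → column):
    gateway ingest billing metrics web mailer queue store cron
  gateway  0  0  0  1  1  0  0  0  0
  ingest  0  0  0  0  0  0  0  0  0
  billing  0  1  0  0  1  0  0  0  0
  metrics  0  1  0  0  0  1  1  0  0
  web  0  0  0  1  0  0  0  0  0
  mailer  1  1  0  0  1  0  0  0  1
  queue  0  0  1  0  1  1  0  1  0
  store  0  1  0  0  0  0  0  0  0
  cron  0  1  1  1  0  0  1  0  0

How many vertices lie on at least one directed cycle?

A vertex is on a directed cycle iff it belongs to a strongly connected component of size ≥ 2 (or has a self-loop).
The vertices on cycles are {web, cron, queue, mailer, billing, gateway, metrics} — 7 in total.

7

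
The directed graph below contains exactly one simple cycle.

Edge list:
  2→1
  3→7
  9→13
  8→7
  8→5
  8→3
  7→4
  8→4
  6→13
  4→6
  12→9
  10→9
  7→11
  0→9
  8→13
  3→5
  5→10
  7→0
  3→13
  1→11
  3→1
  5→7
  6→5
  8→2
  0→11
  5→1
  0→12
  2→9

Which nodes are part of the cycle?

4, 5, 6, 7

DFS with gray/black marking from 5:
5 gray
  7 gray
    11 gray
    11 black
    0 gray
      9 gray
        13 gray
        13 black
      9 black
      0→11: 11 black — skip
      12 gray
        12→9: 9 black — skip
      12 black
    0 black
    4 gray
      6 gray
        6→5: 5 is gray → back edge
Back edge closes the cycle 5 → 7 → 4 → 6 → 5; its vertices are {4, 5, 6, 7}.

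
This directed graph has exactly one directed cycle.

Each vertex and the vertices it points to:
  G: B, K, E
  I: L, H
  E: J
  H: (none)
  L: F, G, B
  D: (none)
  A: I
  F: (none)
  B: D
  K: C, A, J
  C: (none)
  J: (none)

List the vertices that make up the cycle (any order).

A, G, I, K, L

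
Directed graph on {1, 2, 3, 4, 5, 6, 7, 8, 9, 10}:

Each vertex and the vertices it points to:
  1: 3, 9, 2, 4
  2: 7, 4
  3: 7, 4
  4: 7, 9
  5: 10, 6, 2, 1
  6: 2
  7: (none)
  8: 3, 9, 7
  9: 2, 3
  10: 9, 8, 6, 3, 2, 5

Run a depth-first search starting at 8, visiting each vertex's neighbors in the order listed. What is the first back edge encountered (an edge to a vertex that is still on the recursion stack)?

DFS from 8 (visiting each vertex's neighbors in the order listed); mark gray on enter, black on exit:
8 gray
  3 gray
    7 gray
    7 black
    4 gray
      4→7: 7 black — skip
      9 gray
        2 gray
          2→7: 7 black — skip
          2→4: 4 is gray → back edge
First back edge: 2 → 4.

2->4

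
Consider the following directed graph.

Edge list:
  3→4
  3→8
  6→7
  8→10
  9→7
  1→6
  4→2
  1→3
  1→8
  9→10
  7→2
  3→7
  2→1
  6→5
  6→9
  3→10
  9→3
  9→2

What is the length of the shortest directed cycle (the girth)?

4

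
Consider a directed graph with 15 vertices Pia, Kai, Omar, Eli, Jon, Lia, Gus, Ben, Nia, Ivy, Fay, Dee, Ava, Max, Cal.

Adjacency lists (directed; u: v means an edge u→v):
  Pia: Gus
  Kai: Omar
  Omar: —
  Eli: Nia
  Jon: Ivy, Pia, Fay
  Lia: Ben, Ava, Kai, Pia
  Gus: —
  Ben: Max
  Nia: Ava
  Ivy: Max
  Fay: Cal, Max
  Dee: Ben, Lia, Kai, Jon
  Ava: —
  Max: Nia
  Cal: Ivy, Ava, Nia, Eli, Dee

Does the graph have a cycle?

Yes

DFS with white/gray/black marking, starting from Ben:
Ben gray
  Max gray
    Nia gray
      Ava gray
      Ava black
    Nia black
  Max black
Ben black
Pia gray
  Gus gray
  Gus black
Pia black
Kai gray
  Omar gray
  Omar black
Kai black
Eli gray
  Eli→Nia: Nia black — skip
Eli black
Jon gray
  Ivy gray
    Ivy→Max: Max black — skip
  Ivy black
  Jon→Pia: Pia black — skip
  Fay gray
    Cal gray
      Cal→Ivy: Ivy black — skip
      Cal→Ava: Ava black — skip
      Cal→Nia: Nia black — skip
      Cal→Eli: Eli black — skip
      Dee gray
        Dee→Ben: Ben black — skip
        Lia gray
          Lia→Ben: Ben black — skip
          Lia→Ava: Ava black — skip
          Lia→Kai: Kai black — skip
          Lia→Pia: Pia black — skip
        Lia black
        Dee→Kai: Kai black — skip
        Dee→Jon: Jon is gray → back edge
Back edge found, so a cycle exists: Jon → Fay → Cal → Dee → Jon.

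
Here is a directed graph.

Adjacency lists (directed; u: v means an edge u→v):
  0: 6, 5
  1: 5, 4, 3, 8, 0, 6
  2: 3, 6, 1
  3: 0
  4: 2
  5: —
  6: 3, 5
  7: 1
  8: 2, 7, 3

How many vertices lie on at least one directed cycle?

8

A vertex is on a directed cycle iff it belongs to a strongly connected component of size ≥ 2 (or has a self-loop).
The vertices on cycles are {0, 1, 2, 3, 4, 6, 7, 8} — 8 in total.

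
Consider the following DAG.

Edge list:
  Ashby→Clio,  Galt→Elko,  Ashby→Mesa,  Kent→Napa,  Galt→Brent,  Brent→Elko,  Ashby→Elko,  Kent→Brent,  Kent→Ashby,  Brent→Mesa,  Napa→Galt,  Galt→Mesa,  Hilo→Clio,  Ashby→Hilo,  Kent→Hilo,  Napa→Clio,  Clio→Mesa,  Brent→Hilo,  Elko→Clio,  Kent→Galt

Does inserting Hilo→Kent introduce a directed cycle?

Adding Hilo→Kent creates a cycle iff Kent can already reach Hilo.
Path from Kent: Kent → Hilo.
So Kent → … → Hilo → Kent is a cycle.

Yes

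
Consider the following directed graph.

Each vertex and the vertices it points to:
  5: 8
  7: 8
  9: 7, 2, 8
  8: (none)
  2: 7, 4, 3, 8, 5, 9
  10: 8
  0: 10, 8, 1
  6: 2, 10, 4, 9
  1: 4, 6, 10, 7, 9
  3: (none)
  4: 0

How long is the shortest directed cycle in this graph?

For each vertex v, BFS finds the shortest path from v back to v.
The shortest such closed walk is 2 → 9 → 2, length 2.

2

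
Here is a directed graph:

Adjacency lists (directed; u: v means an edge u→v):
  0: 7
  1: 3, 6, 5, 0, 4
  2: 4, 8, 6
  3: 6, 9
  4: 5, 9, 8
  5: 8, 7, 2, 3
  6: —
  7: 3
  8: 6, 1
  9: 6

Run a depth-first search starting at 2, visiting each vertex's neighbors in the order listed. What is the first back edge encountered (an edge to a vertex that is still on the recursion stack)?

DFS from 2 (visiting each vertex's neighbors in the order listed); mark gray on enter, black on exit:
2 gray
  4 gray
    5 gray
      8 gray
        6 gray
        6 black
        1 gray
          3 gray
            3→6: 6 black — skip
            9 gray
              9→6: 6 black — skip
            9 black
          3 black
          1→6: 6 black — skip
          1→5: 5 is gray → back edge
First back edge: 1 → 5.

1→5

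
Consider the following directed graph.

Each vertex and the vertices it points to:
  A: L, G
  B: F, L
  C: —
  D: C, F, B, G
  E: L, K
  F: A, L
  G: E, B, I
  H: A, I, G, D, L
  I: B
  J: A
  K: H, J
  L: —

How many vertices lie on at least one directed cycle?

A vertex is on a directed cycle iff it belongs to a strongly connected component of size ≥ 2 (or has a self-loop).
The vertices on cycles are {A, B, D, E, F, G, H, I, J, K} — 10 in total.

10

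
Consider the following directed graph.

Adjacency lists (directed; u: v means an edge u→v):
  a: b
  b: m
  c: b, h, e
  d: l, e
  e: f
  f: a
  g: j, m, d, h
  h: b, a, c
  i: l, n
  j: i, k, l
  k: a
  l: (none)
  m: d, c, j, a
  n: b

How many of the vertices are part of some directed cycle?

A vertex is on a directed cycle iff it belongs to a strongly connected component of size ≥ 2 (or has a self-loop).
The vertices on cycles are {a, b, c, d, e, f, h, i, j, k, m, n} — 12 in total.

12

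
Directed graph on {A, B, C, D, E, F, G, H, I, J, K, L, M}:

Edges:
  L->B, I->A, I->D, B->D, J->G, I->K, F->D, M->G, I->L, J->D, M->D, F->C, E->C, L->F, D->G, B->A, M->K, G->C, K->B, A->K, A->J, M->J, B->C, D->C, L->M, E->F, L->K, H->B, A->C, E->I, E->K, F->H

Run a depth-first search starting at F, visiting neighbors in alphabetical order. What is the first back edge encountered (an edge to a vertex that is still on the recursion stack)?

K->B

DFS from F (visiting neighbors in alphabetical order); mark gray on enter, black on exit:
F gray
  C gray
  C black
  D gray
    D→C: C black — skip
    G gray
      G→C: C black — skip
    G black
  D black
  H gray
    B gray
      A gray
        A→C: C black — skip
        J gray
          J→D: D black — skip
          J→G: G black — skip
        J black
        K gray
          K→B: B is gray → back edge
First back edge: K → B.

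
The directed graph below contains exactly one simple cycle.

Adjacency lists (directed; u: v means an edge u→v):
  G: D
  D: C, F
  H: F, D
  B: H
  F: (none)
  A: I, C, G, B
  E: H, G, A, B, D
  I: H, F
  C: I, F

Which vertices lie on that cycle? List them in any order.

DFS with gray/black marking from C:
C gray
  I gray
    H gray
      F gray
      F black
      D gray
        D→C: C is gray → back edge
Back edge closes the cycle C → I → H → D → C; its vertices are {C, D, H, I}.

C, D, H, I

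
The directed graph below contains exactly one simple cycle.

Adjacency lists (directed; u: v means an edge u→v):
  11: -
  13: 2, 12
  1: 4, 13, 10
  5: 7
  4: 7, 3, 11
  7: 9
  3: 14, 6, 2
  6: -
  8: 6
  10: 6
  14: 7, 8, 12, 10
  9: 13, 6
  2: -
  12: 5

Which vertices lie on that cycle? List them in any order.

DFS with gray/black marking from 13:
13 gray
  2 gray
  2 black
  12 gray
    5 gray
      7 gray
        9 gray
          9→13: 13 is gray → back edge
Back edge closes the cycle 13 → 12 → 5 → 7 → 9 → 13; its vertices are {5, 7, 9, 12, 13}.

5, 7, 9, 12, 13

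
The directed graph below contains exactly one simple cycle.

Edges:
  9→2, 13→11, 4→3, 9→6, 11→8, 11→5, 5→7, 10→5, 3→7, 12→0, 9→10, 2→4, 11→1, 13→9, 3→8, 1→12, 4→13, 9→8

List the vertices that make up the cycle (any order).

2, 4, 9, 13

DFS with gray/black marking from 2:
2 gray
  4 gray
    13 gray
      9 gray
        6 gray
        6 black
        8 gray
        8 black
        10 gray
          5 gray
            7 gray
            7 black
          5 black
        10 black
        9→2: 2 is gray → back edge
Back edge closes the cycle 2 → 4 → 13 → 9 → 2; its vertices are {2, 4, 9, 13}.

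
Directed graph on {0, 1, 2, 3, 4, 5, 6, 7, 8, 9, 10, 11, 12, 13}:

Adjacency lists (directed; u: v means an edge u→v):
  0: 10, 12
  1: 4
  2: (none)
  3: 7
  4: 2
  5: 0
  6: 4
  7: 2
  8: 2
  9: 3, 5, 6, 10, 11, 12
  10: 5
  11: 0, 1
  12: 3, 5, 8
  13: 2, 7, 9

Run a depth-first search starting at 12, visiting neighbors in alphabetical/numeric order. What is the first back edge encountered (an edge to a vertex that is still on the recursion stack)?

DFS from 12 (visiting neighbors in alphabetical/numeric order); mark gray on enter, black on exit:
12 gray
  3 gray
    7 gray
      2 gray
      2 black
    7 black
  3 black
  5 gray
    0 gray
      10 gray
        10→5: 5 is gray → back edge
First back edge: 10 → 5.

10→5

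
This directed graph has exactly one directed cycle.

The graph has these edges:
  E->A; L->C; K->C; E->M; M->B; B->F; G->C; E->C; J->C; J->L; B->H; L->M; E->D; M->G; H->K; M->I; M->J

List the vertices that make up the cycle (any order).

DFS with gray/black marking from M:
M gray
  I gray
  I black
  G gray
    C gray
    C black
  G black
  B gray
    F gray
    F black
    H gray
      K gray
        K→C: C black — skip
      K black
    H black
  B black
  J gray
    L gray
      L→M: M is gray → back edge
Back edge closes the cycle M → J → L → M; its vertices are {J, L, M}.

J, L, M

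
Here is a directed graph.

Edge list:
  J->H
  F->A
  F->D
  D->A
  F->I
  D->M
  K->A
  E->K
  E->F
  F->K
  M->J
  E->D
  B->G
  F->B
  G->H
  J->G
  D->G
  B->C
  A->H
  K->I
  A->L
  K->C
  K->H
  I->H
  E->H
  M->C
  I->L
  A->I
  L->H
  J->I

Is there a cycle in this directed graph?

DFS with white/gray/black marking, starting from F:
F gray
  D gray
    A gray
      I gray
        L gray
          H gray
          H black
        L black
        I→H: H black — skip
      I black
      A→L: L black — skip
      A→H: H black — skip
    A black
    G gray
      G→H: H black — skip
    G black
    M gray
      C gray
      C black
      J gray
        J→G: G black — skip
        J→I: I black — skip
        J→H: H black — skip
      J black
    M black
  D black
  K gray
    K→I: I black — skip
    K→A: A black — skip
    K→H: H black — skip
    K→C: C black — skip
  K black
  B gray
    B→G: G black — skip
    B→C: C black — skip
  B black
  F→A: A black — skip
  F→I: I black — skip
F black
E gray
  E→K: K black — skip
  E→D: D black — skip
  E→F: F black — skip
  E→H: H black — skip
E black
Every edge goes to a white or black vertex — no back edge, so the graph is acyclic.

No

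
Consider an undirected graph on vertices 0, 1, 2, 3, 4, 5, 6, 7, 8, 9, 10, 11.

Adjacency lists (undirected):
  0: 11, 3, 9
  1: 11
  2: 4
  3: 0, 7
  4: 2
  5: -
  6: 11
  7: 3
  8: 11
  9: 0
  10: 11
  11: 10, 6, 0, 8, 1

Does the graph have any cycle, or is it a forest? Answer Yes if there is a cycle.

DFS, tracking each vertex's parent; an edge to a visited non-parent vertex closes a cycle.
Start from 7:
visit 7 (parent –)
  visit 3 (parent 7)
    visit 0 (parent 3)
      visit 11 (parent 0)
        visit 10 (parent 11)
          10–11: parent, skip
        visit 6 (parent 11)
          6–11: parent, skip
        11–0: parent, skip
        visit 8 (parent 11)
          8–11: parent, skip
        visit 1 (parent 11)
          1–11: parent, skip
      0–3: parent, skip
      visit 9 (parent 0)
        9–0: parent, skip
    3–7: parent, skip
visit 2 (parent –)
  visit 4 (parent 2)
    4–2: parent, skip
visit 5 (parent –)
No non-parent visited neighbor found — the graph is a forest.

No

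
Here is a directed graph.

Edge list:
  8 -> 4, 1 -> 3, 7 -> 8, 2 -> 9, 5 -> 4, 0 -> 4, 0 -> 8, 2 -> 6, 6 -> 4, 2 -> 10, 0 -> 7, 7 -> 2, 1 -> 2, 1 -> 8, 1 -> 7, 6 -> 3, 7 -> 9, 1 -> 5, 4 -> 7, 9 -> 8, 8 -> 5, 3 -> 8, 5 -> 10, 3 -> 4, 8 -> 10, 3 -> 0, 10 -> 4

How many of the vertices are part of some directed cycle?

10

A vertex is on a directed cycle iff it belongs to a strongly connected component of size ≥ 2 (or has a self-loop).
The vertices on cycles are {0, 2, 3, 4, 5, 6, 7, 8, 9, 10} — 10 in total.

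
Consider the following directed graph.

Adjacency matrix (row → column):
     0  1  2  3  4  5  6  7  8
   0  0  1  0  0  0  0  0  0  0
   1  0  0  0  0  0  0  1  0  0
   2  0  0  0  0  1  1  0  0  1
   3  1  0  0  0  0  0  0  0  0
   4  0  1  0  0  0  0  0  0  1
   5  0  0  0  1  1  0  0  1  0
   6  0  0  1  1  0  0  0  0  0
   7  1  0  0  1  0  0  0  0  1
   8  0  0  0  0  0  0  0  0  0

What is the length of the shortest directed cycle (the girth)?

4

For each vertex v, BFS finds the shortest path from v back to v.
The shortest such closed walk is 4 → 1 → 6 → 2 → 4, length 4.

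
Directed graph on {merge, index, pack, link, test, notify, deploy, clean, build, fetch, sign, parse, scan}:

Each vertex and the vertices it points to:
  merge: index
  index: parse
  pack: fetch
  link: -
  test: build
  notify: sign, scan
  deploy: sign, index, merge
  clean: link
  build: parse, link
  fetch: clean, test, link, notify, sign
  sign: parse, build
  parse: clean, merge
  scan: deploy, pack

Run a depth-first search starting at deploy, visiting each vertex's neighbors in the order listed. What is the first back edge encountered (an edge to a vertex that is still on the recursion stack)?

DFS from deploy (visiting each vertex's neighbors in the order listed); mark gray on enter, black on exit:
deploy gray
  sign gray
    parse gray
      clean gray
        link gray
        link black
      clean black
      merge gray
        index gray
          index→parse: parse is gray → back edge
First back edge: index → parse.

index->parse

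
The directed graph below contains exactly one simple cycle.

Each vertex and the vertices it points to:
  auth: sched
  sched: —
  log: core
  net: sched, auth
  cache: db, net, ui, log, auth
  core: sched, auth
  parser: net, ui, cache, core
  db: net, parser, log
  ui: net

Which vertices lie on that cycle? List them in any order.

db, cache, parser

DFS with gray/black marking from parser:
parser gray
  net gray
    sched gray
    sched black
    auth gray
      auth→sched: sched black — skip
    auth black
  net black
  ui gray
    ui→net: net black — skip
  ui black
  cache gray
    db gray
      db→net: net black — skip
      db→parser: parser is gray → back edge
Back edge closes the cycle parser → cache → db → parser; its vertices are {db, cache, parser}.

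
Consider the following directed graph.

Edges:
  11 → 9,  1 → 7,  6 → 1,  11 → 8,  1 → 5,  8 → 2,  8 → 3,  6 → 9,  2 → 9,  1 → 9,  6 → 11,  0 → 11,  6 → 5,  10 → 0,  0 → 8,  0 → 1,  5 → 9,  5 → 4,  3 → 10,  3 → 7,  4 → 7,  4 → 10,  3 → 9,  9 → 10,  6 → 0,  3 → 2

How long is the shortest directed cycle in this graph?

For each vertex v, BFS finds the shortest path from v back to v.
The shortest such closed walk is 1 → 9 → 10 → 0 → 1, length 4.

4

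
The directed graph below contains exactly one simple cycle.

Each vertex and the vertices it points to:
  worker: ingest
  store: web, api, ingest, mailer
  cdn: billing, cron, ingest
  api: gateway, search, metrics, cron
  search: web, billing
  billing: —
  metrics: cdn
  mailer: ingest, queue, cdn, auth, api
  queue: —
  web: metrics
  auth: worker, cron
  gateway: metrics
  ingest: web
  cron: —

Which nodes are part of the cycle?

DFS with gray/black marking from cdn:
cdn gray
  billing gray
  billing black
  cron gray
  cron black
  ingest gray
    web gray
      metrics gray
        metrics→cdn: cdn is gray → back edge
Back edge closes the cycle cdn → ingest → web → metrics → cdn; its vertices are {cdn, web, ingest, metrics}.

cdn, web, ingest, metrics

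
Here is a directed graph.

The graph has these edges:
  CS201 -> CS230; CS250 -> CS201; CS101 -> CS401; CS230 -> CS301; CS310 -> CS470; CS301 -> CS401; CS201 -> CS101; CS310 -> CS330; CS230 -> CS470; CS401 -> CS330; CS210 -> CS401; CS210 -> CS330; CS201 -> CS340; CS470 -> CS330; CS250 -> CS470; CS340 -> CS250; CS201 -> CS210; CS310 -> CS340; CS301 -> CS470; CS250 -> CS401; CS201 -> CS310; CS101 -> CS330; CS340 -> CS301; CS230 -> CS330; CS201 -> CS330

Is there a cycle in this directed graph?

DFS with white/gray/black marking, starting from CS201:
CS201 gray
  CS230 gray
    CS330 gray
    CS330 black
    CS470 gray
      CS470→CS330: CS330 black — skip
    CS470 black
    CS301 gray
      CS301→CS470: CS470 black — skip
      CS401 gray
        CS401→CS330: CS330 black — skip
      CS401 black
    CS301 black
  CS230 black
  CS201→CS330: CS330 black — skip
  CS210 gray
    CS210→CS401: CS401 black — skip
    CS210→CS330: CS330 black — skip
  CS210 black
  CS340 gray
    CS340→CS301: CS301 black — skip
    CS250 gray
      CS250→CS201: CS201 is gray → back edge
Back edge found, so a cycle exists: CS201 → CS340 → CS250 → CS201.

Yes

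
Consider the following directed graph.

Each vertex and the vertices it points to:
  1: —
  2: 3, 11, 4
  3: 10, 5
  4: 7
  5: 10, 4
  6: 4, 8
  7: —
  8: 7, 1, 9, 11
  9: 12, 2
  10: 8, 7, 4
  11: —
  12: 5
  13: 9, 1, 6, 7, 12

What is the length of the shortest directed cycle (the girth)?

5

For each vertex v, BFS finds the shortest path from v back to v.
The shortest such closed walk is 9 → 12 → 5 → 10 → 8 → 9, length 5.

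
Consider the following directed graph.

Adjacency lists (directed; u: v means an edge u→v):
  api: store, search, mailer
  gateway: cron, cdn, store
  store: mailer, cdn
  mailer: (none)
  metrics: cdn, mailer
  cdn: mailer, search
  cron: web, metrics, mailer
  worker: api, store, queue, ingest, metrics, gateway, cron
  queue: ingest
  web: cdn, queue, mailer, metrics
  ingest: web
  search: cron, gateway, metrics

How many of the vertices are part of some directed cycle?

A vertex is on a directed cycle iff it belongs to a strongly connected component of size ≥ 2 (or has a self-loop).
The vertices on cycles are {cdn, web, cron, queue, store, ingest, search, gateway, metrics} — 9 in total.

9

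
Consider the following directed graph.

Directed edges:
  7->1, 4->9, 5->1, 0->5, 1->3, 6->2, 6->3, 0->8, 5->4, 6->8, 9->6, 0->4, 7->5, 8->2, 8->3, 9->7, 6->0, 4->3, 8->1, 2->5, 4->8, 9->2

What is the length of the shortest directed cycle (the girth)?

4

For each vertex v, BFS finds the shortest path from v back to v.
The shortest such closed walk is 9 → 7 → 5 → 4 → 9, length 4.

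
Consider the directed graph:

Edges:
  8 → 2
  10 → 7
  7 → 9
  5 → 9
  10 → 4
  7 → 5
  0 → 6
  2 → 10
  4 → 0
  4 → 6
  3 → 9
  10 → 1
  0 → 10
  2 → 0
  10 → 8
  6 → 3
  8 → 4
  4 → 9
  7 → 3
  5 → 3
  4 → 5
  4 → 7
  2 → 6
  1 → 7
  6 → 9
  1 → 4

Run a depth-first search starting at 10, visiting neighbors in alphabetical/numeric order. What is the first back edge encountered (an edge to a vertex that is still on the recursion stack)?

0→10

DFS from 10 (visiting neighbors in alphabetical/numeric order); mark gray on enter, black on exit:
10 gray
  1 gray
    4 gray
      0 gray
        6 gray
          3 gray
            9 gray
            9 black
          3 black
          6→9: 9 black — skip
        6 black
        0→10: 10 is gray → back edge
First back edge: 0 → 10.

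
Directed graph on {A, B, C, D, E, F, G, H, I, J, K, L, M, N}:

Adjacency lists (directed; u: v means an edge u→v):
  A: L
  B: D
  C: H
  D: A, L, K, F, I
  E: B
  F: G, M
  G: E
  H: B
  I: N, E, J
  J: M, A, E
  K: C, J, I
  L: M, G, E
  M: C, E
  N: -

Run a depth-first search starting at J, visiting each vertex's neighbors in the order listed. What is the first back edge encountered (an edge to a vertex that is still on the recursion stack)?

DFS from J (visiting each vertex's neighbors in the order listed); mark gray on enter, black on exit:
J gray
  M gray
    C gray
      H gray
        B gray
          D gray
            A gray
              L gray
                L→M: M is gray → back edge
First back edge: L → M.

L->M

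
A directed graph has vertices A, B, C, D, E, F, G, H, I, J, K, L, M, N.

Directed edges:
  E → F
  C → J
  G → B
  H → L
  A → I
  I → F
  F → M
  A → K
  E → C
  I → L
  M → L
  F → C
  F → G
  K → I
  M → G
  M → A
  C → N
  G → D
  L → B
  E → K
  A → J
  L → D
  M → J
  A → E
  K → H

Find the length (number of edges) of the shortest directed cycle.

For each vertex v, BFS finds the shortest path from v back to v.
The shortest such closed walk is E → F → M → A → E, length 4.

4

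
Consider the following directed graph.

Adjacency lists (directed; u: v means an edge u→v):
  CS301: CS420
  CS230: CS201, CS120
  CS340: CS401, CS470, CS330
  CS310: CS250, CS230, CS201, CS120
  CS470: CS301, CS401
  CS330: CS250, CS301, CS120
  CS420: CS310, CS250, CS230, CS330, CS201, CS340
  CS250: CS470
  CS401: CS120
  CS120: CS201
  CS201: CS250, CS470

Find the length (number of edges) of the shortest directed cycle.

For each vertex v, BFS finds the shortest path from v back to v.
The shortest such closed walk is CS420 → CS330 → CS301 → CS420, length 3.

3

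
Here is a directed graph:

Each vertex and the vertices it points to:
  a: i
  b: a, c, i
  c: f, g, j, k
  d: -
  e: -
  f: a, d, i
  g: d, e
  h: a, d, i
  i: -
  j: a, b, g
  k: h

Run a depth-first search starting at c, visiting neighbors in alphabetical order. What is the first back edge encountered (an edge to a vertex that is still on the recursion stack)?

b→c

DFS from c (visiting neighbors in alphabetical order); mark gray on enter, black on exit:
c gray
  f gray
    a gray
      i gray
      i black
    a black
    d gray
    d black
    f→i: i black — skip
  f black
  g gray
    g→d: d black — skip
    e gray
    e black
  g black
  j gray
    j→a: a black — skip
    b gray
      b→a: a black — skip
      b→c: c is gray → back edge
First back edge: b → c.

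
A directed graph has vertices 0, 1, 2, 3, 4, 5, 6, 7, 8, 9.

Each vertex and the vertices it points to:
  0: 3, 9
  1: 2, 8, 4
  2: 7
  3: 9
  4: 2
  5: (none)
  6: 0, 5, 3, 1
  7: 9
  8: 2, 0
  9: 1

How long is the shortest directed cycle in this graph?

For each vertex v, BFS finds the shortest path from v back to v.
The shortest such closed walk is 1 → 8 → 0 → 9 → 1, length 4.

4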